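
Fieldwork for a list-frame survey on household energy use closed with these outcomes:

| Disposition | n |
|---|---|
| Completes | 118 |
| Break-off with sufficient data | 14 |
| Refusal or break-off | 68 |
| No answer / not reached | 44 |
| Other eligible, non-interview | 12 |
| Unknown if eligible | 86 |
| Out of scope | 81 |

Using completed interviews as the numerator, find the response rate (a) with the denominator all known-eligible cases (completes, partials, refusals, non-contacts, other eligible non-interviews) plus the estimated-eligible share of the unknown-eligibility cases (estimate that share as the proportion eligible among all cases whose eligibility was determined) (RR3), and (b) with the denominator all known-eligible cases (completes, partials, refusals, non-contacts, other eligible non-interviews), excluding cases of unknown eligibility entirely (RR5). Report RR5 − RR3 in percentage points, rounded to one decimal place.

9.4

Num = 118
Known eligible = 118 + 14 + 68 + 44 + 12 = 256
e = 256 / (256 + 81) = 256 / 337 = 0.7596
Eligible share of unknowns = 0.7596 × 86 = 65.33
Base = 256 + 65.33 = 321.33
RR3 = 118 / 321.33 = 0.3672
Base = 118 + 14 + 68 + 44 + 12 = 256
RR5 = 118 / 256 = 0.4609
Difference = 46.09 − 36.72 = 9.37 percentage points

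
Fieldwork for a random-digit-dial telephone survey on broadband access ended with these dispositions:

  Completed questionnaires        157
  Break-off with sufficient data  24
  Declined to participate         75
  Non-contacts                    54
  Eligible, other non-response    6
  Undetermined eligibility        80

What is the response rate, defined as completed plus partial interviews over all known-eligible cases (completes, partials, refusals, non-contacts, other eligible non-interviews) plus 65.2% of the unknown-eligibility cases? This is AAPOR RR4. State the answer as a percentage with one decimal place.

Num = 157 + 24 = 181
Eligible (known) = 157 + 24 + 75 + 54 + 6 = 316
Estimated eligible among unknowns = 0.6520 × 80 = 52.16
Denominator = 316 + 52.16 = 368.16
RR4 = 181 / 368.16 = 0.4916

49.2%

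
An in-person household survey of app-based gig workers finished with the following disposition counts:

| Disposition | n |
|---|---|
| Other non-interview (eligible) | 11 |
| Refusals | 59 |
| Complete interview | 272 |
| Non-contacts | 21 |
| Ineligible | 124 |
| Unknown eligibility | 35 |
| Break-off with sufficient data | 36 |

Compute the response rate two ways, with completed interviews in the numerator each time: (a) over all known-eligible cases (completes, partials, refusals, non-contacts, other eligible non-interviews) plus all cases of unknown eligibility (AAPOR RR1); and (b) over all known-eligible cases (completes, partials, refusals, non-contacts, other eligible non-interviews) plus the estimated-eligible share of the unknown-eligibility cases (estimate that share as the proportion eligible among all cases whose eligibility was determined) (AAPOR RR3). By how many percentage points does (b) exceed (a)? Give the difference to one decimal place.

1.2

Num → 272
Base → 272 + 36 + 59 + 21 + 11 + 35 = 434
RR1 = 272 / 434 = 0.6267
Eligible (known) → 272 + 36 + 59 + 21 + 11 = 399
e = 399 / (399 + 124) = 399 / 523 = 0.7629
Estimated eligible among unknowns → 0.7629 × 35 = 26.70
Base → 399 + 26.70 = 425.70
RR3 = 272 / 425.70 = 0.6389
Difference = 63.89 − 62.67 = 1.22 percentage points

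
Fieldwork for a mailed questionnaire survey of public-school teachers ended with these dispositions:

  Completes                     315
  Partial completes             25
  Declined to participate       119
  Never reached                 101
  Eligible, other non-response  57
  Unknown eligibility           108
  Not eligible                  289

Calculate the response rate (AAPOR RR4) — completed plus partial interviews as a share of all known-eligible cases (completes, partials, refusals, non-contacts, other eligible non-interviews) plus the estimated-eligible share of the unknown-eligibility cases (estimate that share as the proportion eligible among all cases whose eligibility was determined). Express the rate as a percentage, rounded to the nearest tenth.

Numerator = 315 + 25 = 340
Eligible (known) = 315 + 25 + 119 + 101 + 57 = 617
e = 617 / (617 + 289) = 617 / 906 = 0.6810
e × U = 0.6810 × 108 = 73.55
Denominator = 617 + 73.55 = 690.55
RR4 = 340 / 690.55 = 0.4924

49.2%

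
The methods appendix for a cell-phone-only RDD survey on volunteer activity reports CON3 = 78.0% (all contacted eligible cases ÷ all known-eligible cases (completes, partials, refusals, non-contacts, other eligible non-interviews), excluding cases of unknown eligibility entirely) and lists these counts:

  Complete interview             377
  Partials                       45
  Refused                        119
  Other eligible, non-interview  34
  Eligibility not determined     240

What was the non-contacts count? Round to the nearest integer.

Top: 377 + 45 + 119 + 34 = 575
CON3 = 575 / D = 0.780
D = 575 / 0.780 = 737.2
Other denominator terms total 575
non-contacts = 737.2 − 575 ≈ 162

162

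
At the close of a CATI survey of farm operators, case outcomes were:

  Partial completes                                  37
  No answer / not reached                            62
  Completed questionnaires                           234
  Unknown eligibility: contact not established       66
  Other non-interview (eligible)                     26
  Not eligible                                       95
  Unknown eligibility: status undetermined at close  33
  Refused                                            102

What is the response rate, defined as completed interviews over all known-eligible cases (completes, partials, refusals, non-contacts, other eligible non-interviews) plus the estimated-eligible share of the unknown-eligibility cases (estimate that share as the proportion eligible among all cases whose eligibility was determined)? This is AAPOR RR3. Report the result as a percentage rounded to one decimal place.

Unknown eligibility = 66 + 33 = 99
Num → 234
Known eligible → 234 + 37 + 102 + 62 + 26 = 461
e = 461 / (461 + 95) = 461 / 556 = 0.8291
Eligible share of unknowns → 0.8291 × 99 = 82.08
Denominator → 461 + 82.08 = 543.08
RR3 = 234 / 543.08 = 0.4309

43.1%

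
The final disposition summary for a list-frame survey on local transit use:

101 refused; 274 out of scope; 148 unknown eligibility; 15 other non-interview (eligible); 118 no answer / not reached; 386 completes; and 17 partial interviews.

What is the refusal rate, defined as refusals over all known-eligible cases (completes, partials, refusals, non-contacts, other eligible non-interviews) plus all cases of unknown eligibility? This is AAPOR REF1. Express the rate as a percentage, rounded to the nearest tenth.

Numerator = 101
Denom = 386 + 17 + 101 + 118 + 15 + 148 = 785
REF1 = 101 / 785 = 0.1287

12.9%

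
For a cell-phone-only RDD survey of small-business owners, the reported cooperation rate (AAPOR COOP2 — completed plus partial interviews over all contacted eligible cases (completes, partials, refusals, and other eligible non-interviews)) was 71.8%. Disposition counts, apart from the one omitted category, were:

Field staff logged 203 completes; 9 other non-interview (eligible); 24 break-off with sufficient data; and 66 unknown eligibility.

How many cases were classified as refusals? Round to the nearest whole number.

Num → 203 + 24 = 227
COOP2 = 227 / D = 0.718
D = 227 / 0.718 = 316.2
Remaining denominator categories sum to 236
refusals = 316.2 − 236 ≈ 80

80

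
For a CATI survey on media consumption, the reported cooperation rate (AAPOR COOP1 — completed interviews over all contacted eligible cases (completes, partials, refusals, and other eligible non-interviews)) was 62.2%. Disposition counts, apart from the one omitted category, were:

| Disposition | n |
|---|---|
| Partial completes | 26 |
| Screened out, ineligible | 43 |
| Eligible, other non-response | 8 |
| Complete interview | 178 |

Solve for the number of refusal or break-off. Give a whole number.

74

COOP1 = 178 / D = 0.622
D = 178 / 0.622 = 286.2
Other denominator terms total 212
refusal or break-off = 286.2 − 212 ≈ 74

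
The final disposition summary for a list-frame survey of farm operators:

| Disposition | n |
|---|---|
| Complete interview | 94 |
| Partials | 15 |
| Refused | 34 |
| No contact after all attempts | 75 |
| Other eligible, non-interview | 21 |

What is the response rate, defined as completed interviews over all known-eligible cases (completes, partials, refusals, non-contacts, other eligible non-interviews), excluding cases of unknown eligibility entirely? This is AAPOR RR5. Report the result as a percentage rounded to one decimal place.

39.3%

Numerator = 94
Denominator = 94 + 15 + 34 + 75 + 21 = 239
RR5 = 94 / 239 = 0.3933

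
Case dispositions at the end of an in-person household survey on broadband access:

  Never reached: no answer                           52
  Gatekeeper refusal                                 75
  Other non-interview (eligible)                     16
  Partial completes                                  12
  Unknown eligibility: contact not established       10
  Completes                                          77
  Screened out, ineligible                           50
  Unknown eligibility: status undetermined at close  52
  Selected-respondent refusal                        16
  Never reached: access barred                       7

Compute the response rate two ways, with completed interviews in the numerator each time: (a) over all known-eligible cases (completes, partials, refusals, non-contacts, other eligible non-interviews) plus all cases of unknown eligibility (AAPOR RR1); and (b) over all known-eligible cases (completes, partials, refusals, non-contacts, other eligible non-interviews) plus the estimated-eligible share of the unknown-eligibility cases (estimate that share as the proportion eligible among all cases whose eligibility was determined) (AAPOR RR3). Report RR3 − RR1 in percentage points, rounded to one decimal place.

Refusal or break-off = 75 + 16 = 91
No contact after all attempts = 52 + 7 = 59
Eligibility not determined = 10 + 52 = 62
Num = 77
Denom = 77 + 12 + 91 + 59 + 16 + 62 = 317
RR1 = 77 / 317 = 0.2429
Determined eligible = 77 + 12 + 91 + 59 + 16 = 255
e = 255 / (255 + 50) = 255 / 305 = 0.8361
e × U = 0.8361 × 62 = 51.84
Denom = 255 + 51.84 = 306.84
RR3 = 77 / 306.84 = 0.2509
Difference = 25.09 − 24.29 = 0.80 percentage points

0.8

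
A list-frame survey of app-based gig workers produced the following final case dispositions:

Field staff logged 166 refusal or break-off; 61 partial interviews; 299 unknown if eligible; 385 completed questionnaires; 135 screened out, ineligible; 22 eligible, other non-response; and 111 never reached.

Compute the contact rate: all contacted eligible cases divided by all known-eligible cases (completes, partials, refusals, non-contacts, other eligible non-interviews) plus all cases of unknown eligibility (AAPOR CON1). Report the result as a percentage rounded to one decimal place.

Numerator: 385 + 61 + 166 + 22 = 634
Denom: 385 + 61 + 166 + 111 + 22 + 299 = 1044
CON1 = 634 / 1044 = 0.6073

60.7%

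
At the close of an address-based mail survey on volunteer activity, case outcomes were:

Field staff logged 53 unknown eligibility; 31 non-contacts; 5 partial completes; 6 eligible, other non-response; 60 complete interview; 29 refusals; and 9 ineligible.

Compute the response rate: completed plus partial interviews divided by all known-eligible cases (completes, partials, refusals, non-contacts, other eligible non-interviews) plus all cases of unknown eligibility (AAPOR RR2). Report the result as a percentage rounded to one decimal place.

35.3%

Numerator = 60 + 5 = 65
Denom = 60 + 5 + 29 + 31 + 6 + 53 = 184
RR2 = 65 / 184 = 0.3533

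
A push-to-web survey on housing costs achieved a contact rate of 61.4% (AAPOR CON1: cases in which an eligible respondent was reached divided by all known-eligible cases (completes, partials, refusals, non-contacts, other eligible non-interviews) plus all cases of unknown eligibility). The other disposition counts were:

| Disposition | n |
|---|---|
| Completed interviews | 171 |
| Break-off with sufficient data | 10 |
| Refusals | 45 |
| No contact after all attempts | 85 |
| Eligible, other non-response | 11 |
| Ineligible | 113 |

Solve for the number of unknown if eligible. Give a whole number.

64

Numerator = 171 + 10 + 45 + 11 = 237
CON1 = 237 / D = 0.614
D = 237 / 0.614 = 386.0
Other denominator terms total 322
unknown if eligible = 386.0 − 322 ≈ 64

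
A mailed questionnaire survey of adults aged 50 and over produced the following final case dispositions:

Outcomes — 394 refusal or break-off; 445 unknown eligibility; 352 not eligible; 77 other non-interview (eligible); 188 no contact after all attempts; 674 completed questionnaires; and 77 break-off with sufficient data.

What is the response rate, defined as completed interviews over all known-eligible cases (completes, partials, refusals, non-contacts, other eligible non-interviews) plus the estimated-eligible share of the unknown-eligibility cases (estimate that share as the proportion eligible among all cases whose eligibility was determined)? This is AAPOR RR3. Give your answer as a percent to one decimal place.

38.2%

Top = 674
Known eligible = 674 + 77 + 394 + 188 + 77 = 1410
e = 1410 / (1410 + 352) = 1410 / 1762 = 0.8002
e × U = 0.8002 × 445 = 356.09
Denom = 1410 + 356.09 = 1766.09
RR3 = 674 / 1766.09 = 0.3816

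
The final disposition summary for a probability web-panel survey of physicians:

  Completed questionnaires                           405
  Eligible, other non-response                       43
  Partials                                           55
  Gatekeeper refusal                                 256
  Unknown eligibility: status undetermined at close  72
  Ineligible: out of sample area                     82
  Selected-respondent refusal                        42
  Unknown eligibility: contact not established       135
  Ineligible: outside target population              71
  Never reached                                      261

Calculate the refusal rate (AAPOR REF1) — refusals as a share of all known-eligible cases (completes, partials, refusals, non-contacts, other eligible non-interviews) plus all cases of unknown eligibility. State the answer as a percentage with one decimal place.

Refusals = 256 + 42 = 298
Eligibility not determined = 135 + 72 = 207
Out of scope = 71 + 82 = 153
Numerator: 298
Base: 405 + 55 + 298 + 261 + 43 + 207 = 1269
REF1 = 298 / 1269 = 0.2348

23.5%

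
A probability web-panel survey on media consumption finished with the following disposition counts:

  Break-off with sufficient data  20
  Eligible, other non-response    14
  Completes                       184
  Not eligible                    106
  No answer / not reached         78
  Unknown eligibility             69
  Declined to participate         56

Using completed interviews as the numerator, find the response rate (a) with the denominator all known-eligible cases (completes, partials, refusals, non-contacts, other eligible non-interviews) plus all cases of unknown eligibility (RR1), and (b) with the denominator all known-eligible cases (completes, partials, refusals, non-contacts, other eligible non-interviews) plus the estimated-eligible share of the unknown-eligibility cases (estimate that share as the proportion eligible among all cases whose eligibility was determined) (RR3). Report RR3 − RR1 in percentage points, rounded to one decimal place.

1.7

Num: 184
Base: 184 + 20 + 56 + 78 + 14 + 69 = 421
RR1 = 184 / 421 = 0.4371
Known eligible: 184 + 20 + 56 + 78 + 14 = 352
e = 352 / (352 + 106) = 352 / 458 = 0.7686
Estimated eligible among unknowns: 0.7686 × 69 = 53.03
Base: 352 + 53.03 = 405.03
RR3 = 184 / 405.03 = 0.4543
Difference = 45.43 − 43.71 = 1.72 percentage points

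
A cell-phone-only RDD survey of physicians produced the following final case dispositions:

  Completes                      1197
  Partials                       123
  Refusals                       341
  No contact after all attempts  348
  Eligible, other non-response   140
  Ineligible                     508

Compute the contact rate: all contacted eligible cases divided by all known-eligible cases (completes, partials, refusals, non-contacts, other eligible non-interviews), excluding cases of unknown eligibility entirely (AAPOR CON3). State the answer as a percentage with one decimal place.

Num → 1197 + 123 + 341 + 140 = 1801
Denominator → 1197 + 123 + 341 + 348 + 140 = 2149
CON3 = 1801 / 2149 = 0.8381

83.8%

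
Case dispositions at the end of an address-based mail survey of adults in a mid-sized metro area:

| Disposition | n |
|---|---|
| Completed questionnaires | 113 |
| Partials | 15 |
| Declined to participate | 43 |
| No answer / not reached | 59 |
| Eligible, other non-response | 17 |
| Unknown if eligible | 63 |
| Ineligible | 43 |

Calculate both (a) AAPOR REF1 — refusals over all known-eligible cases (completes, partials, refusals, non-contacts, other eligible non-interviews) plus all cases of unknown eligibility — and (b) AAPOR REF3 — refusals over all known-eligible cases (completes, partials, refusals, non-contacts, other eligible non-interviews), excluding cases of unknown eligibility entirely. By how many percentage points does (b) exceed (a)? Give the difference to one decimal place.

Numerator: 43
Denominator: 113 + 15 + 43 + 59 + 17 + 63 = 310
REF1 = 43 / 310 = 0.1387
Denominator: 113 + 15 + 43 + 59 + 17 = 247
REF3 = 43 / 247 = 0.1741
Difference = 17.41 − 13.87 = 3.54 percentage points

3.5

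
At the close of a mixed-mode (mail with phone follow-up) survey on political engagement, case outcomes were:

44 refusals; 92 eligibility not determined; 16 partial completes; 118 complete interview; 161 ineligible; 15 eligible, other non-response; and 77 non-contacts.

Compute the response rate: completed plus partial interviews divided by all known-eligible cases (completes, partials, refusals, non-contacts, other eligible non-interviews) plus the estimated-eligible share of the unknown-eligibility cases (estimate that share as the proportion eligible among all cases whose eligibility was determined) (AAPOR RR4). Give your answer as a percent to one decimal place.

40.9%

Num → 118 + 16 = 134
Known eligible → 118 + 16 + 44 + 77 + 15 = 270
e = 270 / (270 + 161) = 270 / 431 = 0.6265
Estimated eligible among unknowns → 0.6265 × 92 = 57.64
Denom → 270 + 57.64 = 327.64
RR4 = 134 / 327.64 = 0.4090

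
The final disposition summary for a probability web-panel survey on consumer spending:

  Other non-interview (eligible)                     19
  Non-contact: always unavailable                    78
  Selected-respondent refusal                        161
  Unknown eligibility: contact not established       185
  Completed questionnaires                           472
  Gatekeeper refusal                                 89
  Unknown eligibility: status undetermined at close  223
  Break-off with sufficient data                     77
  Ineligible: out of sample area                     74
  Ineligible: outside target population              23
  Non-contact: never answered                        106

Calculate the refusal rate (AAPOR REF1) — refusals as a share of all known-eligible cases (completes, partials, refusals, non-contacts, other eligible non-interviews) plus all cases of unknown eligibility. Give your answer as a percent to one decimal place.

Declined to participate = 89 + 161 = 250
Non-contacts = 106 + 78 = 184
Unknown if eligible = 185 + 223 = 408
Screened out, ineligible = 23 + 74 = 97
Top = 250
Denom = 472 + 77 + 250 + 184 + 19 + 408 = 1410
REF1 = 250 / 1410 = 0.1773

17.7%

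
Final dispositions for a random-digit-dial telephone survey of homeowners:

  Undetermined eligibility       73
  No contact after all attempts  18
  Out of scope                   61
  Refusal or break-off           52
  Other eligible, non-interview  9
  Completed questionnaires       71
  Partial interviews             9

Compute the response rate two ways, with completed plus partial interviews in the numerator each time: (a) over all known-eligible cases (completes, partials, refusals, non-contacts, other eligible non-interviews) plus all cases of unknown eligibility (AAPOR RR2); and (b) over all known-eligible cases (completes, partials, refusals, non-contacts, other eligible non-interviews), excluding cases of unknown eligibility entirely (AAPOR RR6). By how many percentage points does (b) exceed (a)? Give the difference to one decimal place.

15.8

Num: 71 + 9 = 80
Denominator: 71 + 9 + 52 + 18 + 9 + 73 = 232
RR2 = 80 / 232 = 0.3448
Denominator: 71 + 9 + 52 + 18 + 9 = 159
RR6 = 80 / 159 = 0.5031
Difference = 50.31 − 34.48 = 15.83 percentage points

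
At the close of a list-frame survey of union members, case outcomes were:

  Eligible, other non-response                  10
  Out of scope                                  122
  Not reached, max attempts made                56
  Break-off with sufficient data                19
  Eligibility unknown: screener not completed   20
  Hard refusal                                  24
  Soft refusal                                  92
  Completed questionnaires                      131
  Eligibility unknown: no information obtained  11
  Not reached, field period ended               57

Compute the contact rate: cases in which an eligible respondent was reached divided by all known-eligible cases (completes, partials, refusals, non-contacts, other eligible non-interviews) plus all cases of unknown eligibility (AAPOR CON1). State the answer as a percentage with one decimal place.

65.7%

Refusals = 24 + 92 = 116
No contact after all attempts = 57 + 56 = 113
Unknown eligibility = 20 + 11 = 31
Numerator → 131 + 19 + 116 + 10 = 276
Denom → 131 + 19 + 116 + 113 + 10 + 31 = 420
CON1 = 276 / 420 = 0.6571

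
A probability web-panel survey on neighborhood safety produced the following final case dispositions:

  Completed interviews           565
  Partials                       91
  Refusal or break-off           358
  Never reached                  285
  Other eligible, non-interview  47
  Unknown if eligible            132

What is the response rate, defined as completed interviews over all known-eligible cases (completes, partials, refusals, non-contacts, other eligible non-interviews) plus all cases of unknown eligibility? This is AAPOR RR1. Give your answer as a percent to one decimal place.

Top: 565
Denominator: 565 + 91 + 358 + 285 + 47 + 132 = 1478
RR1 = 565 / 1478 = 0.3823

38.2%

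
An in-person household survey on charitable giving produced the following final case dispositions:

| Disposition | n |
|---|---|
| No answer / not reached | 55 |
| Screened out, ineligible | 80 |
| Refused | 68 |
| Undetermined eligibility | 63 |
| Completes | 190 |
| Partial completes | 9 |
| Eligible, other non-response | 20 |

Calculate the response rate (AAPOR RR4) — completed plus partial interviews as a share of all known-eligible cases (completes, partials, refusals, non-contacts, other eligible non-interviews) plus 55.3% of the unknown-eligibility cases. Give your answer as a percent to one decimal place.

52.8%

Top = 190 + 9 = 199
Known eligible = 190 + 9 + 68 + 55 + 20 = 342
Eligible share of unknowns = 0.5530 × 63 = 34.84
Denominator = 342 + 34.84 = 376.84
RR4 = 199 / 376.84 = 0.5281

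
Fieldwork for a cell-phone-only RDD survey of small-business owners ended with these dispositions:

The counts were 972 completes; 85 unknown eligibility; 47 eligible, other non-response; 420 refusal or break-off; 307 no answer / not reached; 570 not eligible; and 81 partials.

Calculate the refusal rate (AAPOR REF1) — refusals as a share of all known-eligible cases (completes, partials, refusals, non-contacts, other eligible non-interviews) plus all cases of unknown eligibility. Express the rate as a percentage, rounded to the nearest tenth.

22.0%

Numerator = 420
Denominator = 972 + 81 + 420 + 307 + 47 + 85 = 1912
REF1 = 420 / 1912 = 0.2197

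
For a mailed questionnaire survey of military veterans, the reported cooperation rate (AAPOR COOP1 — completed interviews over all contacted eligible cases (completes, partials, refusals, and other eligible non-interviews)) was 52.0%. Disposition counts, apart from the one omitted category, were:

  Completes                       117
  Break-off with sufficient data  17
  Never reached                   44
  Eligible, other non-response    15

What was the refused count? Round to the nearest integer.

COOP1 = 117 / D = 0.520
D = 117 / 0.520 = 225.0
Remaining denominator categories sum to 149
refused = 225.0 − 149 ≈ 76

76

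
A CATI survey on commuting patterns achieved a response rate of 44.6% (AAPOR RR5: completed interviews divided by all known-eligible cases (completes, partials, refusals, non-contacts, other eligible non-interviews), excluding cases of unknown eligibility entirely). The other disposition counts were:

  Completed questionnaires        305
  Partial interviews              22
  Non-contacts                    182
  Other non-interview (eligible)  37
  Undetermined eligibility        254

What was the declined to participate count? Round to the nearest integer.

RR5 = 305 / D = 0.446
D = 305 / 0.446 = 683.9
Other denominator terms total 546
declined to participate = 683.9 − 546 ≈ 138

138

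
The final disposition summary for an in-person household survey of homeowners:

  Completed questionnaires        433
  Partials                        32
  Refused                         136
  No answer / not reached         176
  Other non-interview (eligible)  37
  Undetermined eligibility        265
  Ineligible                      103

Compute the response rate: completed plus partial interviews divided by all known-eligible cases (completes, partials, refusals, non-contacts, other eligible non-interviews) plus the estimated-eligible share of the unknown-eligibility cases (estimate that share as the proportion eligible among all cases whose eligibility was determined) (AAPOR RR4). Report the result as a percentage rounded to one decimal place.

44.3%

Top: 433 + 32 = 465
Eligible (known): 433 + 32 + 136 + 176 + 37 = 814
e = 814 / (814 + 103) = 814 / 917 = 0.8877
Eligible share of unknowns: 0.8877 × 265 = 235.24
Denom: 814 + 235.24 = 1049.24
RR4 = 465 / 1049.24 = 0.4432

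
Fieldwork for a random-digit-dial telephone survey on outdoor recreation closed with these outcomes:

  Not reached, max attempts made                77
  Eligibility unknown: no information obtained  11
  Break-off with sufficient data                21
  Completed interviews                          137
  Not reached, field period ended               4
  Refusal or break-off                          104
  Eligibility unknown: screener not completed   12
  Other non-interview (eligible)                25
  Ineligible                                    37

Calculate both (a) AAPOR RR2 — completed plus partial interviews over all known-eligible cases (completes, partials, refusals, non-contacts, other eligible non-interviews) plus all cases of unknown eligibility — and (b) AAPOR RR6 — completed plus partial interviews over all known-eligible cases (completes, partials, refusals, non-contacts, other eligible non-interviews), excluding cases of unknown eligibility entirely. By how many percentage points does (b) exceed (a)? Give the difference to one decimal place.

2.5

Non-contacts = 4 + 77 = 81
Unknown if eligible = 12 + 11 = 23
Numerator: 137 + 21 = 158
Denominator: 137 + 21 + 104 + 81 + 25 + 23 = 391
RR2 = 158 / 391 = 0.4041
Denominator: 137 + 21 + 104 + 81 + 25 = 368
RR6 = 158 / 368 = 0.4293
Difference = 42.93 − 40.41 = 2.52 percentage points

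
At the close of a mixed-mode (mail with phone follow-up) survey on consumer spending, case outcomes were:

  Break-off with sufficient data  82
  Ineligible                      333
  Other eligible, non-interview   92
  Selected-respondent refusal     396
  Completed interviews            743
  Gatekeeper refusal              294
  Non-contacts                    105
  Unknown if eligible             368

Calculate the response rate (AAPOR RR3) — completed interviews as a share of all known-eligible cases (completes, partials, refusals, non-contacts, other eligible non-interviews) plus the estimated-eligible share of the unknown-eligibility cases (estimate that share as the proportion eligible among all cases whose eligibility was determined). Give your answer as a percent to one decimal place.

Refusals = 294 + 396 = 690
Num → 743
Eligible (known) → 743 + 82 + 690 + 105 + 92 = 1712
e = 1712 / (1712 + 333) = 1712 / 2045 = 0.8372
Eligible share of unknowns → 0.8372 × 368 = 308.09
Denom → 1712 + 308.09 = 2020.09
RR3 = 743 / 2020.09 = 0.3678

36.8%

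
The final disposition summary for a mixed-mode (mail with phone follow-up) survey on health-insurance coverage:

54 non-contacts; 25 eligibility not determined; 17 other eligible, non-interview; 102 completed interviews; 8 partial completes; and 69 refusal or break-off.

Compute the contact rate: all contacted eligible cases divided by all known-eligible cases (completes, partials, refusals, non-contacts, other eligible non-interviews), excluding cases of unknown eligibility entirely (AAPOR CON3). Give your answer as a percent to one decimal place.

78.4%

Num → 102 + 8 + 69 + 17 = 196
Denom → 102 + 8 + 69 + 54 + 17 = 250
CON3 = 196 / 250 = 0.7840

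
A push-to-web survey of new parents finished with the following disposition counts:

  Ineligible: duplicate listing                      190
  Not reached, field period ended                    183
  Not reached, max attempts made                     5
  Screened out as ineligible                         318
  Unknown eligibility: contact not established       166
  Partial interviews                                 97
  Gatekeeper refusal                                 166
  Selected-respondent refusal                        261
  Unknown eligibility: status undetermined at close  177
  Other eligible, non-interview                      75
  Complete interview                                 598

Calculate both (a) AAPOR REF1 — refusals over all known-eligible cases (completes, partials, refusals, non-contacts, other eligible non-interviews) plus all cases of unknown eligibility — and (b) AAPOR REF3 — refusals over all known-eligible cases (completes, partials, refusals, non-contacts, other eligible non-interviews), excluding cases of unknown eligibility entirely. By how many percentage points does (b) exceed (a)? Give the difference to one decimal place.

Refused = 166 + 261 = 427
No answer / not reached = 183 + 5 = 188
Unknown if eligible = 166 + 177 = 343
Ineligible = 318 + 190 = 508
Top → 427
Denom → 598 + 97 + 427 + 188 + 75 + 343 = 1728
REF1 = 427 / 1728 = 0.2471
Denom → 598 + 97 + 427 + 188 + 75 = 1385
REF3 = 427 / 1385 = 0.3083
Difference = 30.83 − 24.71 = 6.12 percentage points

6.1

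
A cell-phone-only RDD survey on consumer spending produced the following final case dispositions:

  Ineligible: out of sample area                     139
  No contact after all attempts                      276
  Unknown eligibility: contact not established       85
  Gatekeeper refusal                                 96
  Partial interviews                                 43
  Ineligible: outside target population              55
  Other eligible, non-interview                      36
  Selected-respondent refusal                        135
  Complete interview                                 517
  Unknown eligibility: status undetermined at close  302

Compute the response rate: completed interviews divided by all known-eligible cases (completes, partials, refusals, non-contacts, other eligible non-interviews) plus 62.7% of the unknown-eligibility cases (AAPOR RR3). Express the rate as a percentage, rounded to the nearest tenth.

Refused = 96 + 135 = 231
Eligibility not determined = 85 + 302 = 387
Ineligible = 55 + 139 = 194
Numerator: 517
Determined eligible: 517 + 43 + 231 + 276 + 36 = 1103
Estimated eligible among unknowns: 0.6270 × 387 = 242.65
Denominator: 1103 + 242.65 = 1345.65
RR3 = 517 / 1345.65 = 0.3842

38.4%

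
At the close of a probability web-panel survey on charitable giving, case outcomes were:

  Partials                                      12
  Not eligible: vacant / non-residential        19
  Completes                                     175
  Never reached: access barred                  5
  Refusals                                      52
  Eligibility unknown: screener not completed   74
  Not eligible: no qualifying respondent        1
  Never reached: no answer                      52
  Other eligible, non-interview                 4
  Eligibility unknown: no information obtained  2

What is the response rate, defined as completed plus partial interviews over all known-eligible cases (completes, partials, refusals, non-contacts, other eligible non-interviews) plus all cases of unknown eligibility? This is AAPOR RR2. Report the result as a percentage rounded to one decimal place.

No answer / not reached = 52 + 5 = 57
Eligibility not determined = 74 + 2 = 76
Out of scope = 1 + 19 = 20
Top: 175 + 12 = 187
Base: 175 + 12 + 52 + 57 + 4 + 76 = 376
RR2 = 187 / 376 = 0.4973

49.7%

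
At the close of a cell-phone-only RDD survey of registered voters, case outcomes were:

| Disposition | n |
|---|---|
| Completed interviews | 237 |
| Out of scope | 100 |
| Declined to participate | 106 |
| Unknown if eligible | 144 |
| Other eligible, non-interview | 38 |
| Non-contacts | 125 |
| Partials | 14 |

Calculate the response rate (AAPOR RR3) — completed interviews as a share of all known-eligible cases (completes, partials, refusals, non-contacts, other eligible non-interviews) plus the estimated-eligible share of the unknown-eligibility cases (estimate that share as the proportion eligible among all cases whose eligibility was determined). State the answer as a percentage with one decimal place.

37.0%

Numerator → 237
Eligible (known) → 237 + 14 + 106 + 125 + 38 = 520
e = 520 / (520 + 100) = 520 / 620 = 0.8387
Estimated eligible among unknowns → 0.8387 × 144 = 120.77
Denom → 520 + 120.77 = 640.77
RR3 = 237 / 640.77 = 0.3699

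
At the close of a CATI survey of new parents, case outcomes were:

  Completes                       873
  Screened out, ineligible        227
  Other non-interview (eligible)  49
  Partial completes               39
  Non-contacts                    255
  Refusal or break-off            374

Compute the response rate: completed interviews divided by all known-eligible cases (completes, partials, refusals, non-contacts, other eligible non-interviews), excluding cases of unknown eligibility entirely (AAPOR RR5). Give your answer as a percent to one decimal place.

54.9%

Numerator: 873
Base: 873 + 39 + 374 + 255 + 49 = 1590
RR5 = 873 / 1590 = 0.5491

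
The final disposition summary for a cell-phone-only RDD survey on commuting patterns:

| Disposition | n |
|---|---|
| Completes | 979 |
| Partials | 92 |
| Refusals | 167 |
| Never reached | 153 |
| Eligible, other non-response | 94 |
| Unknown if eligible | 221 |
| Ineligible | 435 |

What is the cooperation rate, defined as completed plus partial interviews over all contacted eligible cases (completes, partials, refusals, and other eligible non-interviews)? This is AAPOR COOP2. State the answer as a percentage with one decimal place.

80.4%

Top: 979 + 92 = 1071
Denom: 979 + 92 + 167 + 94 = 1332
COOP2 = 1071 / 1332 = 0.8041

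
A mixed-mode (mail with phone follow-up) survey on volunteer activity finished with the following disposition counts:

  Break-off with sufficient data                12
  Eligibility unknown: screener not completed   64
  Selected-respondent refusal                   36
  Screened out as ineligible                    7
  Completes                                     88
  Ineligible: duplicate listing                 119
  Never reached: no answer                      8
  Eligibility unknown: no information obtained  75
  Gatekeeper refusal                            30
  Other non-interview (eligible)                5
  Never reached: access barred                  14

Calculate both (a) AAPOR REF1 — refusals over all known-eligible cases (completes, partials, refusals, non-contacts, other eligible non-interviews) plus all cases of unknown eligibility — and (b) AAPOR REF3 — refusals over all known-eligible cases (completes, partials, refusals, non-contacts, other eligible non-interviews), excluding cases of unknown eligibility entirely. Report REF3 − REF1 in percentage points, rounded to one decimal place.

Declined to participate = 30 + 36 = 66
No contact after all attempts = 8 + 14 = 22
Undetermined eligibility = 64 + 75 = 139
Screened out, ineligible = 7 + 119 = 126
Top: 66
Denominator: 88 + 12 + 66 + 22 + 5 + 139 = 332
REF1 = 66 / 332 = 0.1988
Denominator: 88 + 12 + 66 + 22 + 5 = 193
REF3 = 66 / 193 = 0.3420
Difference = 34.20 − 19.88 = 14.32 percentage points

14.3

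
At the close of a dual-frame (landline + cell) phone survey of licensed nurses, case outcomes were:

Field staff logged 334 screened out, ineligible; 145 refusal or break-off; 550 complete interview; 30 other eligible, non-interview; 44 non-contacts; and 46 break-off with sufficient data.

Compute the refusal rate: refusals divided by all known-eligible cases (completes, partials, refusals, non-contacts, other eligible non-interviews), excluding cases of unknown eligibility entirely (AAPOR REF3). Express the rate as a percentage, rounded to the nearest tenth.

Num: 145
Denom: 550 + 46 + 145 + 44 + 30 = 815
REF3 = 145 / 815 = 0.1779

17.8%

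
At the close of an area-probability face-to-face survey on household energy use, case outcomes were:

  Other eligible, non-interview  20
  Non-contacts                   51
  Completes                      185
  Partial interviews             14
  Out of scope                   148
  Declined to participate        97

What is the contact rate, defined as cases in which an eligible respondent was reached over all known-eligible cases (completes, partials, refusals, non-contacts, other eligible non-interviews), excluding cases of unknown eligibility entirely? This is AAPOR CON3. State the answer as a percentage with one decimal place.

86.1%

Num = 185 + 14 + 97 + 20 = 316
Base = 185 + 14 + 97 + 51 + 20 = 367
CON3 = 316 / 367 = 0.8610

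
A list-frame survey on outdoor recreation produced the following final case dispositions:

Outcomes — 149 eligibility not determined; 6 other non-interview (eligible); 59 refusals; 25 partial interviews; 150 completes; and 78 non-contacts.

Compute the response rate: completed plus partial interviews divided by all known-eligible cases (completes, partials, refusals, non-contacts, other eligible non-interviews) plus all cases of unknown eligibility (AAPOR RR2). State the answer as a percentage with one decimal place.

37.5%

Numerator = 150 + 25 = 175
Denominator = 150 + 25 + 59 + 78 + 6 + 149 = 467
RR2 = 175 / 467 = 0.3747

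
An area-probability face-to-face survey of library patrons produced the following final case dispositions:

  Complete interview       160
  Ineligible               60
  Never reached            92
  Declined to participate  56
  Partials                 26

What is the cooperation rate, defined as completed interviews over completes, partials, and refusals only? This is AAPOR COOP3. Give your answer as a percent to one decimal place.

Num = 160
Denom = 160 + 26 + 56 = 242
COOP3 = 160 / 242 = 0.6612

66.1%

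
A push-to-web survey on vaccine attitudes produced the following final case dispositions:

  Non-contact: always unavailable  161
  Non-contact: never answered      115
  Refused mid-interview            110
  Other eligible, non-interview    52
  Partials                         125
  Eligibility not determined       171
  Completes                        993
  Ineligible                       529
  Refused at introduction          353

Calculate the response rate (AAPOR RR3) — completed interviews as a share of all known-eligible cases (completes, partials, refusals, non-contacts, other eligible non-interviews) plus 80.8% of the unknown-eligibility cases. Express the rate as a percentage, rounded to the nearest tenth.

Refusals = 353 + 110 = 463
No answer / not reached = 115 + 161 = 276
Num: 993
Determined eligible: 993 + 125 + 463 + 276 + 52 = 1909
e × U: 0.8080 × 171 = 138.17
Base: 1909 + 138.17 = 2047.17
RR3 = 993 / 2047.17 = 0.4851

48.5%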